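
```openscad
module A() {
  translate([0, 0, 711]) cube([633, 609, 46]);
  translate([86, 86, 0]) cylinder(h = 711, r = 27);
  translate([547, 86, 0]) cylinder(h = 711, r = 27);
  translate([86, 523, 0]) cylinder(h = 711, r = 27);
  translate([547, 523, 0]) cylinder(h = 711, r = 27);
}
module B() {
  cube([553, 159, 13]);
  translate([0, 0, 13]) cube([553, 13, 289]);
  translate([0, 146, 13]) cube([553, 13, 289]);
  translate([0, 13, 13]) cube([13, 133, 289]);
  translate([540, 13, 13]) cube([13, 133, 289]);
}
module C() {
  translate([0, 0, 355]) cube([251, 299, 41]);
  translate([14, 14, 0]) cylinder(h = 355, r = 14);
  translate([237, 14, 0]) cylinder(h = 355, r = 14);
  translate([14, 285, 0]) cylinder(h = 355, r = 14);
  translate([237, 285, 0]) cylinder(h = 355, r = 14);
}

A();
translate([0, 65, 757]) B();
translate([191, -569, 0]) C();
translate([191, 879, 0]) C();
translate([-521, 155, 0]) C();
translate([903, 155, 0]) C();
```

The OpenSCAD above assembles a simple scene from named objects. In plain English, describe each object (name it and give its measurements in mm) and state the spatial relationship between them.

A is a rectangular dining table. The top is 633×609×46 mm with its upper surface at z = 757 mm. It stands on four round legs of 54 mm diameter, each leg's bounding box inset 59 mm from the nearest pair of top edges, running from the floor to the underside of the top.

B is an open-topped rectangular box: outside dimensions 553×159×302 mm, with a uniform wall and base thickness of 13 mm. The base is a full 553×159 slab on the floor; four walls sit on top of the base. The front and back walls (the −y and +y sides) span the full width; the two side walls fit between them.

C is a simple wooden stool: a rectangular seat 251 mm (x) by 299 mm (y), 41 mm thick, top face at z = 396 mm, on four round legs, each 28 mm in diameter. The legs rest on z = 0, each leg's axis is inset half a diameter from the nearest pair of seat edges (so the leg's bounding box is flush with the corner).

The open box is on top of the table. Four stools sit around the table at the −y, +y, −x, +x sides.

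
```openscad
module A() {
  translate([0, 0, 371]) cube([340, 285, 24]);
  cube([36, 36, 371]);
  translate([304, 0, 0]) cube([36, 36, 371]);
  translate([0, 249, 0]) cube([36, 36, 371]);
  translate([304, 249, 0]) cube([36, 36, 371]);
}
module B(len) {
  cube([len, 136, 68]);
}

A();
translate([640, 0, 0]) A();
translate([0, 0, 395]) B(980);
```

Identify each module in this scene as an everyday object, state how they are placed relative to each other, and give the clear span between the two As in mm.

Second stool starts at x = 640; first ends at x = 340; clear span = 640 − 340 = 300 mm.

A is a stool. B is a beam. A beam spans the tops of two stools. The clear span between the two stools is 300 mm.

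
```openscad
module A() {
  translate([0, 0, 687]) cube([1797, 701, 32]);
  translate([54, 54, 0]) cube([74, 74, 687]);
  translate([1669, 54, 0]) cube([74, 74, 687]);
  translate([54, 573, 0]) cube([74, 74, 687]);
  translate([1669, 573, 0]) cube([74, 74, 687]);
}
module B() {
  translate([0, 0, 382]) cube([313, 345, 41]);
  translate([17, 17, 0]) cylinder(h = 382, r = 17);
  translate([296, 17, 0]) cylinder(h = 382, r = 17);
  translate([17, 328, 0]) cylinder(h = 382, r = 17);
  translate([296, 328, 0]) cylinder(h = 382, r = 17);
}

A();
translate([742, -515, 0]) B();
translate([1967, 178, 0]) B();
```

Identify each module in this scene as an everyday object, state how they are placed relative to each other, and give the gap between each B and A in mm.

Each stool's nearest face is 170 mm from the table's bounding box.

A is a table. B is a stool. Two stools sit around the table at the −y, +x sides. The gap between each stool and the table is 170 mm.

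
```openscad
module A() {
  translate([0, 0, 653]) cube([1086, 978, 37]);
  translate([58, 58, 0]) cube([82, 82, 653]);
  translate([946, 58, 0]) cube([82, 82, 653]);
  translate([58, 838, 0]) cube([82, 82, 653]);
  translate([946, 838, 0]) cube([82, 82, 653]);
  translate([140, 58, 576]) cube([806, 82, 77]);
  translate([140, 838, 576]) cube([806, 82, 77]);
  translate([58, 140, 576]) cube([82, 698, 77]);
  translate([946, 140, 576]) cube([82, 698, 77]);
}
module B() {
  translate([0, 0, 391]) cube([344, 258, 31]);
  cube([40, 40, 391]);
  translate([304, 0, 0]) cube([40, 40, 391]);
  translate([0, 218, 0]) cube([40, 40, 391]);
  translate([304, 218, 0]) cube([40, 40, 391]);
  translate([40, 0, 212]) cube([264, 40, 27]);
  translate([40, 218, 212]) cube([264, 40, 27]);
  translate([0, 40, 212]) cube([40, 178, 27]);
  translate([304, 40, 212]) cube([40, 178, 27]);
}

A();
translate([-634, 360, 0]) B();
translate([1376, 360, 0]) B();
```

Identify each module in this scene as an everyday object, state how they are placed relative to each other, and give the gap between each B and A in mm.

Each stool's nearest face is 290 mm from the table's bounding box.

A is a table. B is a stool. Two stools sit around the table at the −x, +x sides. The gap between each stool and the table is 290 mm.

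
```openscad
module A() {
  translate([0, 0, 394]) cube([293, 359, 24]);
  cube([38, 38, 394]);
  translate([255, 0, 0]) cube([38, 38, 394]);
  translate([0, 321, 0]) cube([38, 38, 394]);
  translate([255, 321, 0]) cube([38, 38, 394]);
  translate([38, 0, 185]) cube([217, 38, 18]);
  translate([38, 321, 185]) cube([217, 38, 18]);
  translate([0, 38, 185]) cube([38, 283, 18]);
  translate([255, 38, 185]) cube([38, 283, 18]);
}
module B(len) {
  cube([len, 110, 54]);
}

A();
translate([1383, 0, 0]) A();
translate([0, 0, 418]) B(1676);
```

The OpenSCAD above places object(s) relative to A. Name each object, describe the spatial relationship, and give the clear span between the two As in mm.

A is a stool. B is a beam. A beam spans the tops of two stools. The clear span between the two stools is 1090 mm.

Second stool starts at x = 1383; first ends at x = 293; clear span = 1383 − 293 = 1090 mm.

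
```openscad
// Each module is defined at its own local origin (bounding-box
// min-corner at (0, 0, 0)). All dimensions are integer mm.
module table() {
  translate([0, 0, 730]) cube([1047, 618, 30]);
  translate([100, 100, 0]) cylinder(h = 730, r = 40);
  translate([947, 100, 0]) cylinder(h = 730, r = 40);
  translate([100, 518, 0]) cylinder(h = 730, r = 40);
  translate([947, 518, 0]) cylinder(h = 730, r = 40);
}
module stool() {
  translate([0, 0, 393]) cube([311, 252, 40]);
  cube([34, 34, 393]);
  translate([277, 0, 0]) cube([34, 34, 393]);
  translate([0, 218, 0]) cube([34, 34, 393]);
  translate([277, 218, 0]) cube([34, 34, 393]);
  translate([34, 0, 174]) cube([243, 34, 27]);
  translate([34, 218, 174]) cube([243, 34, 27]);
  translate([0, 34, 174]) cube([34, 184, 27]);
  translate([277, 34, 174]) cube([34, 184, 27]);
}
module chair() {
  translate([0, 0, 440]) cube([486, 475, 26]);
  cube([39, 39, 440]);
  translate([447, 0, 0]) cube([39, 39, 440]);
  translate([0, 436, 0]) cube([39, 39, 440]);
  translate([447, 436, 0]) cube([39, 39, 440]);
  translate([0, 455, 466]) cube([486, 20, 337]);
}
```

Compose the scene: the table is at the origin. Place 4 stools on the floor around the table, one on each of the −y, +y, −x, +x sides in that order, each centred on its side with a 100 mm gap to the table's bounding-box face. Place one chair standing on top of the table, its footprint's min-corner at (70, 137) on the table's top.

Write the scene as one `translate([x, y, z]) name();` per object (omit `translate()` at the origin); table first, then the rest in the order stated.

table();
translate([368, -352, 0]) stool();
translate([368, 718, 0]) stool();
translate([-411, 183, 0]) stool();
translate([1147, 183, 0]) stool();
translate([70, 137, 760]) chair();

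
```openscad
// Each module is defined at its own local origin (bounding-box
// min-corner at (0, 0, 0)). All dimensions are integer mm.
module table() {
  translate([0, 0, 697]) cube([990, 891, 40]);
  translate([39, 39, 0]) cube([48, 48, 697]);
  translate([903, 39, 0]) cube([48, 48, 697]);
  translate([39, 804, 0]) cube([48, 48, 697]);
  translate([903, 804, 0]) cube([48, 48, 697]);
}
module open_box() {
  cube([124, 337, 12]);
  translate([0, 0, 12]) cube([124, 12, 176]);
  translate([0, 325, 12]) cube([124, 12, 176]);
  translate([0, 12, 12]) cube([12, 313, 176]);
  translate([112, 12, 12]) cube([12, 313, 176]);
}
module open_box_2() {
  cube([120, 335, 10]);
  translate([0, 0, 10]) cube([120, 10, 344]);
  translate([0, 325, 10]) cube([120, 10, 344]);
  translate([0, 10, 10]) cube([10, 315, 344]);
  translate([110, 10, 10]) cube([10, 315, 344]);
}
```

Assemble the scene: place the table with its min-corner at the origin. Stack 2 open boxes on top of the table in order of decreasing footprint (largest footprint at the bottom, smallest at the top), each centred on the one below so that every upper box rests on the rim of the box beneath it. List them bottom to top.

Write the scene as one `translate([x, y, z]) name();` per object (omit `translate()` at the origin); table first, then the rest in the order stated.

table();
translate([433, 277, 737]) open_box();
translate([435, 278, 925]) open_box_2();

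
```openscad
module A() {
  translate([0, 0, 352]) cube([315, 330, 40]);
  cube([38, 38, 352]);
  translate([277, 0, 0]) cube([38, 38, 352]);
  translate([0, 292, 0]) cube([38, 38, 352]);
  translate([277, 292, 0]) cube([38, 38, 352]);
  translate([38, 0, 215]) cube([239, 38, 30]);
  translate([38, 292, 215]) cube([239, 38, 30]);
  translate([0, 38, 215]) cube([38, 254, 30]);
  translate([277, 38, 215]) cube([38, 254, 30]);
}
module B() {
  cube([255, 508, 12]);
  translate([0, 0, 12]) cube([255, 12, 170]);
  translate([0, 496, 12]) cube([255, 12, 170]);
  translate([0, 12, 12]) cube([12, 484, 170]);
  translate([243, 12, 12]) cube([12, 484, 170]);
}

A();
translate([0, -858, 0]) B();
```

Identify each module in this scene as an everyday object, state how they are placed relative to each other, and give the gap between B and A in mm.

The open box's nearest face is 350 mm from the stool's −y face.

A is a stool. B is an open box. The open box is on the floor beside the stool on its −y side. The gap between the open box and the stool is 350 mm.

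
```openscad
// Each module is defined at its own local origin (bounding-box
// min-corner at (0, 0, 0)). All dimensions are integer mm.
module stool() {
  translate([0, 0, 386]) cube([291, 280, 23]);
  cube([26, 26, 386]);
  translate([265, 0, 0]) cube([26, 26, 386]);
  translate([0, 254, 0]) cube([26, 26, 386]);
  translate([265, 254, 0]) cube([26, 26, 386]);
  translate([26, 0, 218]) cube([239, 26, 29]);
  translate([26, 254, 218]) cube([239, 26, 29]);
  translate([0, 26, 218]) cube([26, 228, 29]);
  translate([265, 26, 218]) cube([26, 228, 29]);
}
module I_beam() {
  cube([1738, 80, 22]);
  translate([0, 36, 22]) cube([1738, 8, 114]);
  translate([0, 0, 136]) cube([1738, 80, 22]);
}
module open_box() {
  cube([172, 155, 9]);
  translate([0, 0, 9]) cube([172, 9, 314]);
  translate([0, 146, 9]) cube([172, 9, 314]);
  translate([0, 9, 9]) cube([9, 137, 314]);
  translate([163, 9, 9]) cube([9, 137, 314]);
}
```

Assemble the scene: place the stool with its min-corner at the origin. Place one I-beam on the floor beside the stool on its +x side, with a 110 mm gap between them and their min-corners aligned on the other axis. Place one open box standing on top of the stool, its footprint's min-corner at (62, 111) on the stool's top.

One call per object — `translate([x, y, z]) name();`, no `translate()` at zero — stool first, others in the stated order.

stool();
translate([401, 0, 0]) I_beam();
translate([62, 111, 409]) open_box();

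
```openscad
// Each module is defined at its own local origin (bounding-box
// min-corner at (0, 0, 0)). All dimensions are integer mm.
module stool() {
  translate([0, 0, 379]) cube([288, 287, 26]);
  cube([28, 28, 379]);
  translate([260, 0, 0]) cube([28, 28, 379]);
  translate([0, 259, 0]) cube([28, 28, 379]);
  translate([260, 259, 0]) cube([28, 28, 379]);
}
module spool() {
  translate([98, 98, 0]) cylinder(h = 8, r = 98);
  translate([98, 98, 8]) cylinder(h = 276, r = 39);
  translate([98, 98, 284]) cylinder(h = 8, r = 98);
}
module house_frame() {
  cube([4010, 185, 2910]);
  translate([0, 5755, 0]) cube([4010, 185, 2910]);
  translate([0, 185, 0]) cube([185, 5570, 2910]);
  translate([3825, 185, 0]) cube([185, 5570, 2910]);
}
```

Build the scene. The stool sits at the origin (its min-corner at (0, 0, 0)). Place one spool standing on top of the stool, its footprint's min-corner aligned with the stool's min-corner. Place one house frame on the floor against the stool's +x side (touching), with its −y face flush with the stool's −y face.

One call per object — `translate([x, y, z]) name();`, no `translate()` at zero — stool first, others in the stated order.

stool();
translate([0, 0, 405]) spool();
translate([288, 0, 0]) house_frame();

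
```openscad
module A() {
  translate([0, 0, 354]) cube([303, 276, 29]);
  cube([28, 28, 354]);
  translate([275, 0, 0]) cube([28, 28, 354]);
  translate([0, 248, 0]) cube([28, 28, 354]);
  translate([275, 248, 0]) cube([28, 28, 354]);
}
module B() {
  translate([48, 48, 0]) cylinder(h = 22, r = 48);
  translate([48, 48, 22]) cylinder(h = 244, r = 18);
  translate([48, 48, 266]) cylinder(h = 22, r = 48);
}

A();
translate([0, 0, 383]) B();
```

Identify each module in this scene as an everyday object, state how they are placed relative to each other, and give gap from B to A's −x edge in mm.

The spool's min-x is at 0; the stool's min-x is 0; gap = 0 mm.

A is a stool. B is a spool. The spool is on top of the stool. The gap from the spool to the stool's −x edge is 0 mm.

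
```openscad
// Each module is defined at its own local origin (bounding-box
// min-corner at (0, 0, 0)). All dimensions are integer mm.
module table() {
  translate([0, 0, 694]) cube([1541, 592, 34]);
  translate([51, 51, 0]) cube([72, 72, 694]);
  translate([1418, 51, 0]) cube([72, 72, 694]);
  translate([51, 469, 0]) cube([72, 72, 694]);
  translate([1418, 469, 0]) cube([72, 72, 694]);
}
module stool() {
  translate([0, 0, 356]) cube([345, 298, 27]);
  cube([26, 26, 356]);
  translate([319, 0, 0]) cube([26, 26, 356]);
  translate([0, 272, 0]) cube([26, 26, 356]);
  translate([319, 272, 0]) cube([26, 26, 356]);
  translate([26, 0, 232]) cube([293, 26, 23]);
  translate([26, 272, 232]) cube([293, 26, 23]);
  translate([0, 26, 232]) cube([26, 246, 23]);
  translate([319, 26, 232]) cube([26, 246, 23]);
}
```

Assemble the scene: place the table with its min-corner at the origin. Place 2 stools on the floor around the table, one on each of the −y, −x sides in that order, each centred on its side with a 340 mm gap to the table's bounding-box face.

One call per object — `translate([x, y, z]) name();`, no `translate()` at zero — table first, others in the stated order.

table();
translate([598, -638, 0]) stool();
translate([-685, 147, 0]) stool();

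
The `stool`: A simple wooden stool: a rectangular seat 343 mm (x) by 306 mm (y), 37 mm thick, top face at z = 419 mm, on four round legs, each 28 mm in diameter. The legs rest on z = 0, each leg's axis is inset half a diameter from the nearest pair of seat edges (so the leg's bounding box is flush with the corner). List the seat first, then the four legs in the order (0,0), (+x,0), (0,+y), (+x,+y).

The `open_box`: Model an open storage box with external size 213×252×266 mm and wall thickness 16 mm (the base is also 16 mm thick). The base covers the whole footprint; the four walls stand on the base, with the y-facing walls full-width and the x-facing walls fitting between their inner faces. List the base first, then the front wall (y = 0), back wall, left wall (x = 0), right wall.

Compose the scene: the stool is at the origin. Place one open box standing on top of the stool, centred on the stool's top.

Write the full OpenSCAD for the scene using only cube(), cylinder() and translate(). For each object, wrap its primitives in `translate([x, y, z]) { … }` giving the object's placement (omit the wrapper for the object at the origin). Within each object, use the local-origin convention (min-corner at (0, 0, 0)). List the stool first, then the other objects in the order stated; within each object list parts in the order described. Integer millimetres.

translate([0, 0, 382]) cube([343, 306, 37]);
translate([14, 14, 0]) cylinder(h = 382, r = 14);
translate([329, 14, 0]) cylinder(h = 382, r = 14);
translate([14, 292, 0]) cylinder(h = 382, r = 14);
translate([329, 292, 0]) cylinder(h = 382, r = 14);
translate([65, 27, 419]) {
  cube([213, 252, 16]);
  translate([0, 0, 16]) cube([213, 16, 250]);
  translate([0, 236, 16]) cube([213, 16, 250]);
  translate([0, 16, 16]) cube([16, 220, 250]);
  translate([197, 16, 16]) cube([16, 220, 250]);
}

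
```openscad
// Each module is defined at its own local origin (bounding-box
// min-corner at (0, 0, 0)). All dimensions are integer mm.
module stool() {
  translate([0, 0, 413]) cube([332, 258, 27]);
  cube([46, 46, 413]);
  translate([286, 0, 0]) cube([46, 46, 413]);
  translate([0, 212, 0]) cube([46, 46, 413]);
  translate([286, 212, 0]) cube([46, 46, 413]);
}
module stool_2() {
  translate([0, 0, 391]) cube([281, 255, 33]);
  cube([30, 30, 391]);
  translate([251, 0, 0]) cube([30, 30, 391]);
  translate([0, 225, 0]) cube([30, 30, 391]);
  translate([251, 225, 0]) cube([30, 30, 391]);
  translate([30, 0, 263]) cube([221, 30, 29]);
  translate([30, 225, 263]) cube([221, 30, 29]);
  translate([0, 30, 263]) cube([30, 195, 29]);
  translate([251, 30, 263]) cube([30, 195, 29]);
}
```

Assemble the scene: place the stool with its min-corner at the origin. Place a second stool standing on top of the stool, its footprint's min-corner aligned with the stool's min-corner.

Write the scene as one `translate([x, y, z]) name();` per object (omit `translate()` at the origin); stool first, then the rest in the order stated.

stool();
translate([0, 0, 440]) stool_2();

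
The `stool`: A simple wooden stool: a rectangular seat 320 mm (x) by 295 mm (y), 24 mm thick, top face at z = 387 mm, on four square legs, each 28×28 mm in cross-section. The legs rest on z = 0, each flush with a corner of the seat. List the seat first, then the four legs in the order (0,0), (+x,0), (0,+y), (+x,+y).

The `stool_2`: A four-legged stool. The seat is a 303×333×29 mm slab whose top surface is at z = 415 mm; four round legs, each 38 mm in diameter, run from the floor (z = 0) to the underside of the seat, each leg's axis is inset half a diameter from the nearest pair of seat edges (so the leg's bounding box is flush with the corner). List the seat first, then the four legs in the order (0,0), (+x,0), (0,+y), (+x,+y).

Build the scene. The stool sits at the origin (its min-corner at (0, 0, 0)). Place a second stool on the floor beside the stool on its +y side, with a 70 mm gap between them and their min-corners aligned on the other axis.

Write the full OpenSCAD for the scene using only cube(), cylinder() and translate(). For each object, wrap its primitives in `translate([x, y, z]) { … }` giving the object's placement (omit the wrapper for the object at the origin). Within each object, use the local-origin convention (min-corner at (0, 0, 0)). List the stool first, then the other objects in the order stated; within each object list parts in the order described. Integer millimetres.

translate([0, 0, 363]) cube([320, 295, 24]);
cube([28, 28, 363]);
translate([292, 0, 0]) cube([28, 28, 363]);
translate([0, 267, 0]) cube([28, 28, 363]);
translate([292, 267, 0]) cube([28, 28, 363]);
translate([0, 365, 0]) {
  translate([0, 0, 386]) cube([303, 333, 29]);
  translate([19, 19, 0]) cylinder(h = 386, r = 19);
  translate([284, 19, 0]) cylinder(h = 386, r = 19);
  translate([19, 314, 0]) cylinder(h = 386, r = 19);
  translate([284, 314, 0]) cylinder(h = 386, r = 19);
}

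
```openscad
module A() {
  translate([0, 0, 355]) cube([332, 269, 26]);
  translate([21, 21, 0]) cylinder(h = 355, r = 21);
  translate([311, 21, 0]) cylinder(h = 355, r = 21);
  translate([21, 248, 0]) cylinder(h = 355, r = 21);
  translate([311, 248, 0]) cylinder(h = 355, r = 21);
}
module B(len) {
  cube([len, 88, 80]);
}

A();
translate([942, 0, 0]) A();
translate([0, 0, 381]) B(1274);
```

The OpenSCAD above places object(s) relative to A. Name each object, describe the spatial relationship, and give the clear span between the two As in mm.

A is a stool. B is a beam. A beam spans the tops of two stools. The clear span between the two stools is 610 mm.

Second stool starts at x = 942; first ends at x = 332; clear span = 942 − 332 = 610 mm.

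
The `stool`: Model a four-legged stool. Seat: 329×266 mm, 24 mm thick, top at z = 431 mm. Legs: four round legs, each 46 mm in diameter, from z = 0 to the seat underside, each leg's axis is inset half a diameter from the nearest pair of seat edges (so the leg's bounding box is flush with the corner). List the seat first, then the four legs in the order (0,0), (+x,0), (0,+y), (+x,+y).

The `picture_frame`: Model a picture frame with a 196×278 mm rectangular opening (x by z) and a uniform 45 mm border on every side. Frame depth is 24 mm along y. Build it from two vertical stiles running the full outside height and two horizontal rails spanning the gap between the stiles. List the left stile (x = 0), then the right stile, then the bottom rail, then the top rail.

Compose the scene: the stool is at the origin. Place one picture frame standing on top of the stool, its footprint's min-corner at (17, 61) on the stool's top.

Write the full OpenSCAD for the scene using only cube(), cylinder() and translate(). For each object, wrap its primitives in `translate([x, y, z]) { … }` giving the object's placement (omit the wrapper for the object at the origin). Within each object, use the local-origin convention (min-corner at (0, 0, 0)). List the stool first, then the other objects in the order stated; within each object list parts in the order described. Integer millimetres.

translate([0, 0, 407]) cube([329, 266, 24]);
translate([23, 23, 0]) cylinder(h = 407, r = 23);
translate([306, 23, 0]) cylinder(h = 407, r = 23);
translate([23, 243, 0]) cylinder(h = 407, r = 23);
translate([306, 243, 0]) cylinder(h = 407, r = 23);
translate([17, 61, 431]) {
  cube([45, 24, 368]);
  translate([241, 0, 0]) cube([45, 24, 368]);
  translate([45, 0, 0]) cube([196, 24, 45]);
  translate([45, 0, 323]) cube([196, 24, 45]);
}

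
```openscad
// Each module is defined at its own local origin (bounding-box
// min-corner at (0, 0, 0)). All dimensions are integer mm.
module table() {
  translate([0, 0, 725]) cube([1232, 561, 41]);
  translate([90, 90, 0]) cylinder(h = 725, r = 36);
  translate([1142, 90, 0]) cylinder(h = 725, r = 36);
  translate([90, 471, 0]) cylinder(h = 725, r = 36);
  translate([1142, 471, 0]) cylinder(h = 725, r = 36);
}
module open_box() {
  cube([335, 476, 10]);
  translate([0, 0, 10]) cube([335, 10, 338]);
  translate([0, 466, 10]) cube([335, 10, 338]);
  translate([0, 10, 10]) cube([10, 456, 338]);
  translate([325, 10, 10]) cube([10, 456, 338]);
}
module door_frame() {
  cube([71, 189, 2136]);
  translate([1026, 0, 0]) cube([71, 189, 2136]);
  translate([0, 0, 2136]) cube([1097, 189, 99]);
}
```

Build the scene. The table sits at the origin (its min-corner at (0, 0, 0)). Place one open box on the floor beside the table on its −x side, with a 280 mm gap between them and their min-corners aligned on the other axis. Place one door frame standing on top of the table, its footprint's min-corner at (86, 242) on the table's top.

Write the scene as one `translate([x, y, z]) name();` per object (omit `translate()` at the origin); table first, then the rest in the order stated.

table();
translate([-615, 0, 0]) open_box();
translate([86, 242, 766]) door_frame();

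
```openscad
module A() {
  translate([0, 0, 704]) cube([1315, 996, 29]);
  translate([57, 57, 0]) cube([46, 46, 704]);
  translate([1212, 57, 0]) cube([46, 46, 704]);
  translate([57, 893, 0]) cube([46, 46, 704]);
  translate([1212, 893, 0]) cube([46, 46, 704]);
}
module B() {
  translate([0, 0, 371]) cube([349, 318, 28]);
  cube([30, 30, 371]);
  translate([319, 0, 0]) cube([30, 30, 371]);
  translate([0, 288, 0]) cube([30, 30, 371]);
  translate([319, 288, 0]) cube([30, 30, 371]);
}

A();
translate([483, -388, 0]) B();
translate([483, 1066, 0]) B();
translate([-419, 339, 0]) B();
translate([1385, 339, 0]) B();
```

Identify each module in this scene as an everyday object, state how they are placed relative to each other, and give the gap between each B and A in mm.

A is a table. B is a stool. Four stools sit around the table at the −y, +y, −x, +x sides. The gap between each stool and the table is 70 mm.

Each stool's nearest face is 70 mm from the table's bounding box.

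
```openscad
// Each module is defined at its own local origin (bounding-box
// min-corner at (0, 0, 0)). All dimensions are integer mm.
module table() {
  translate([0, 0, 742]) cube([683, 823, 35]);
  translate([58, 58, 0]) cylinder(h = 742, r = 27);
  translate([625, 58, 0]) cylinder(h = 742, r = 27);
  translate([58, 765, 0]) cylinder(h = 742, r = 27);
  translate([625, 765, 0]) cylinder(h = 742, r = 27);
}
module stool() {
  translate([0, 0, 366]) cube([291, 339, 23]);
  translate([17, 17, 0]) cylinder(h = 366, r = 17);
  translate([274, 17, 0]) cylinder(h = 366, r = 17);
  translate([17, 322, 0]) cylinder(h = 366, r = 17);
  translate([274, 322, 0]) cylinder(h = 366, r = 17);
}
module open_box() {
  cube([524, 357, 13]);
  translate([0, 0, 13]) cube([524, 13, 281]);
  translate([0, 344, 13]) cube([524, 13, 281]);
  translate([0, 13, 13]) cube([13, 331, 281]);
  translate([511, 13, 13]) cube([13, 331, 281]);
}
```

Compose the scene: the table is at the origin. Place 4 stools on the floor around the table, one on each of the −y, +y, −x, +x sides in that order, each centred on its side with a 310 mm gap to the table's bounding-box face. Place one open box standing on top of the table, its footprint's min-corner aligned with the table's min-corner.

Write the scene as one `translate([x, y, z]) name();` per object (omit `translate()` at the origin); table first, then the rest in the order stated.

table();
translate([196, -649, 0]) stool();
translate([196, 1133, 0]) stool();
translate([-601, 242, 0]) stool();
translate([993, 242, 0]) stool();
translate([0, 0, 777]) open_box();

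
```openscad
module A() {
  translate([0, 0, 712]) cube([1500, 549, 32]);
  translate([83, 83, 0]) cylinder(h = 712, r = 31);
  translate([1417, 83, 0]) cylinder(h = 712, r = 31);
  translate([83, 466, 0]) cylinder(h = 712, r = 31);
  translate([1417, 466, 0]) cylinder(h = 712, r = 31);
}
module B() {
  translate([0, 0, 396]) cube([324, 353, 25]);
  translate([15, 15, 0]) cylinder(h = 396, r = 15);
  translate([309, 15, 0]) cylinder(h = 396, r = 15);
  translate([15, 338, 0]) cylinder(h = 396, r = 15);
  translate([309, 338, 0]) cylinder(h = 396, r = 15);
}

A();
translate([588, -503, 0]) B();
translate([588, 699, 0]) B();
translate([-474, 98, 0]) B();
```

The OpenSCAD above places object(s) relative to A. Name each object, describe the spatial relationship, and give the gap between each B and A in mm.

A is a table. B is a stool. Three stools sit around the table at the −y, +y, −x sides. The gap between each stool and the table is 150 mm.

Each stool's nearest face is 150 mm from the table's bounding box.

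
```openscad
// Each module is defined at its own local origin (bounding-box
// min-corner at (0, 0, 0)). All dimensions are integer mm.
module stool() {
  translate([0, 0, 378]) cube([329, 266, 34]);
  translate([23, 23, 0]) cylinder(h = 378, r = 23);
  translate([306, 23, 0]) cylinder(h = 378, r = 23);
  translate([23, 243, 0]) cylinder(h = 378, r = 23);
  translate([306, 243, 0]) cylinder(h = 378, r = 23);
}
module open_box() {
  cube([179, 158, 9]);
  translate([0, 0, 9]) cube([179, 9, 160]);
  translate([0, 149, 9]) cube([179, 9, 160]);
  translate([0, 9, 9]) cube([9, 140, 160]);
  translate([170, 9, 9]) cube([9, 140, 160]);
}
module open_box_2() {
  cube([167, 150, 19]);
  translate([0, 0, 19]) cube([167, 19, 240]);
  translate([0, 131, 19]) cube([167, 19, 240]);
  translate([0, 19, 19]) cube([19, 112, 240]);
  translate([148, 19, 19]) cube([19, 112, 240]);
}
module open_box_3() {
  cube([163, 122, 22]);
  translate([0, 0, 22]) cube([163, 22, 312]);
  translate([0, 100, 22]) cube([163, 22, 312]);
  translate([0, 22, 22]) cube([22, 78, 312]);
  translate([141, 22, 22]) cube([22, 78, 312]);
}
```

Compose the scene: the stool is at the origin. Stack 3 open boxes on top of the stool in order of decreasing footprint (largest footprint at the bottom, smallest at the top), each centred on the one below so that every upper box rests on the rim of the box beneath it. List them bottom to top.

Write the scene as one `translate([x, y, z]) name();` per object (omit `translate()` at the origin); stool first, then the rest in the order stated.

stool();
translate([75, 54, 412]) open_box();
translate([81, 58, 581]) open_box_2();
translate([83, 72, 840]) open_box_3();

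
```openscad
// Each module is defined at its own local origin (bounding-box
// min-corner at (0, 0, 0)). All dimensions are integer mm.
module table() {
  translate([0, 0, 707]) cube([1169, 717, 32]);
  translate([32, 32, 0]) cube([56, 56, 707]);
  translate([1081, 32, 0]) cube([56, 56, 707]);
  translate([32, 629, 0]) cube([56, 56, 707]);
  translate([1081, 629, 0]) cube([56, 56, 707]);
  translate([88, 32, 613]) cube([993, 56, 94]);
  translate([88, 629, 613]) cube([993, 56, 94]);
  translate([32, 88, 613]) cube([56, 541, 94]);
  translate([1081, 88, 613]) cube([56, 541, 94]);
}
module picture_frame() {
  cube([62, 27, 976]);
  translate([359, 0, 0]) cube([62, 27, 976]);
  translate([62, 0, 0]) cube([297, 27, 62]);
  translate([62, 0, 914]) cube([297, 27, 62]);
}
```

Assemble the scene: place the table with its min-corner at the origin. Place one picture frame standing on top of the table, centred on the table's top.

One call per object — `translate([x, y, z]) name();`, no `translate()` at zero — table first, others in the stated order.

table();
translate([374, 345, 739]) picture_frame();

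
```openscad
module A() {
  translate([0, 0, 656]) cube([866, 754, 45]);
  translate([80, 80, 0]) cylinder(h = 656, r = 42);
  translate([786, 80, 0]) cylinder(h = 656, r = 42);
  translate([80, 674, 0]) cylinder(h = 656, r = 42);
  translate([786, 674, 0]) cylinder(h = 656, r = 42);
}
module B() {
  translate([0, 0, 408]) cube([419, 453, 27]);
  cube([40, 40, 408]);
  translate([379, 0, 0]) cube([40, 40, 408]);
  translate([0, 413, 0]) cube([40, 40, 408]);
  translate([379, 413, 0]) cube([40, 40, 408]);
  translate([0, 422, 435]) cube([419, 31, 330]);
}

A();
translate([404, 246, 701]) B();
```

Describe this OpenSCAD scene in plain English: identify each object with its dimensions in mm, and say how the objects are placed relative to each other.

A is a table: top 866 mm (x) × 754 mm (y), 45 mm thick, upper face at z = 701 mm, on four round legs of 84 mm diameter, each leg's bounding box inset 38 mm from the nearest pair of top edges, running from z = 0 to the bottom of the top.

B is a chair. The seat is a 419×453×27 mm slab with its top at z = 435 mm, on four 40×40 mm corner legs (flush with the seat edges, standing on z = 0). A flat backrest 31 mm thick, 330 mm tall, spans the full seat width and rises from the seat top along its +y edge, rear face flush with the rear of the seat.

The chair is on top of the table.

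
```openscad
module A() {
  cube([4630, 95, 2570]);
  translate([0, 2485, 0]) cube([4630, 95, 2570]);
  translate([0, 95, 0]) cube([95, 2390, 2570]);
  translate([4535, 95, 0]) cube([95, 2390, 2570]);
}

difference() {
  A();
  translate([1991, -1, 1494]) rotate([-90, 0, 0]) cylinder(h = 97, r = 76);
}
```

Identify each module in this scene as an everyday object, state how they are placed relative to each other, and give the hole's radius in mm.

A is a house frame. The house frame has a circular hole through its front wall. The hole's radius is 76 mm.

The subtracted cylinder has r = 76 mm.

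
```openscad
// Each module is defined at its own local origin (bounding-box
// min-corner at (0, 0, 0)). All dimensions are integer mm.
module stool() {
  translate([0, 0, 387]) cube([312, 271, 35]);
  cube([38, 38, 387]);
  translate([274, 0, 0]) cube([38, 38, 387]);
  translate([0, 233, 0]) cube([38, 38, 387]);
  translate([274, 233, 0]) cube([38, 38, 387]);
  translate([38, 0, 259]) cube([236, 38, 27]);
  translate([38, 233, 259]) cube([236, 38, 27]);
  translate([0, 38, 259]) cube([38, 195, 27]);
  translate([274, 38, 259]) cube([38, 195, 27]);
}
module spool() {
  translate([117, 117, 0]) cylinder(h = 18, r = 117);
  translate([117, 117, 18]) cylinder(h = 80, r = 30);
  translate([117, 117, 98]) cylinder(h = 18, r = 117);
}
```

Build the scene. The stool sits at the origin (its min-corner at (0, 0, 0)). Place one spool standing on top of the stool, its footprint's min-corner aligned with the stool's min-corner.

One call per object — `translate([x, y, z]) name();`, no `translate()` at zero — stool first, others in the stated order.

stool();
translate([0, 0, 422]) spool();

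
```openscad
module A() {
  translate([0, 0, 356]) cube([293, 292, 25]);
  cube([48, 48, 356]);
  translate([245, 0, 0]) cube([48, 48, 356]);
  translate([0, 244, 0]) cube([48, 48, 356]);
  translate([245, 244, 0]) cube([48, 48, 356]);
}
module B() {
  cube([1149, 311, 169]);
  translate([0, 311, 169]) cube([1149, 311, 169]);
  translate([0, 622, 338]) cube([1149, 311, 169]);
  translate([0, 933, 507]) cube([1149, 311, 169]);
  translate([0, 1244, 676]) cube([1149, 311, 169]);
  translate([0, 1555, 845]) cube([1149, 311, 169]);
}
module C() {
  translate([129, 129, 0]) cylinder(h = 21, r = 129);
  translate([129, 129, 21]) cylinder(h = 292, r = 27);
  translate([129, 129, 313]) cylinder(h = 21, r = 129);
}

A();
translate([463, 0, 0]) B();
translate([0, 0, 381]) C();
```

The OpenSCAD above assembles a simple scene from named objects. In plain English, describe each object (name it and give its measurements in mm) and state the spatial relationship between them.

A is a four-legged stool. The seat is 293×292 mm, 25 mm thick, top at z = 381 mm. It stands on four square legs, each 48×48 mm in cross-section, from z = 0 to the seat underside, each flush with a corner of the seat.

B is a run of 6 identical solid stair steps. Each tread is 1149×311 mm and each step block is 169 mm high. Step 1 rests on the floor; step k is offset from step 1 by (k−1)×311 mm in y and (k−1)×169 mm in z.

C is a spool: two coaxial disc flanges of radius 129 mm and thickness 21 mm, joined by a core cylinder of radius 27 mm and height 292 mm. The lower flange rests on z = 0 and the three cylinders share a vertical axis.

The staircase is on the floor beside the stool on its +x side. The spool is on top of the stool.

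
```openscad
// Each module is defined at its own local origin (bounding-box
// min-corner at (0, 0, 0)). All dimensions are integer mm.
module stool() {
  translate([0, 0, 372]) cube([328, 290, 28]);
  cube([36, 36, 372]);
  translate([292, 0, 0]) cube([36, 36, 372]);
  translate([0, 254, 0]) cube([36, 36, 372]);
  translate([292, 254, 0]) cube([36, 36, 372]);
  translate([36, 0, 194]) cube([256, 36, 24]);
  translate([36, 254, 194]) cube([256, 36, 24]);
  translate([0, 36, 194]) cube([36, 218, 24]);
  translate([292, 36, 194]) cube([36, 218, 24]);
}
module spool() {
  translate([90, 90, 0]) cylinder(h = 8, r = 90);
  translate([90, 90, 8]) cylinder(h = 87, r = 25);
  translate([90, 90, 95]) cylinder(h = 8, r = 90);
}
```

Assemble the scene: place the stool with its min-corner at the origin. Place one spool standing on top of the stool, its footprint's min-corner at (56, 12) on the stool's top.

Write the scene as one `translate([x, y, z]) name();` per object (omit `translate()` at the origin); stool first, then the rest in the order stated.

stool();
translate([56, 12, 400]) spool();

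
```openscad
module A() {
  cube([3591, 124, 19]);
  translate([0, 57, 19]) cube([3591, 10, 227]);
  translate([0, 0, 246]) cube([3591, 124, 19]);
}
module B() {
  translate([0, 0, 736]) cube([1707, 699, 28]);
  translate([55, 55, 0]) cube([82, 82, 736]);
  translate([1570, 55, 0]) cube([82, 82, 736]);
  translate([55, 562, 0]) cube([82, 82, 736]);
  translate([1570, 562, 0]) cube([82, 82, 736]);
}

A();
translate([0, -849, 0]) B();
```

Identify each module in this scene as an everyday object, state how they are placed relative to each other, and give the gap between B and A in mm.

A is an I-beam. B is a table. The table is on the floor beside the I-beam on its −y side. The gap between the table and the I-beam is 150 mm.

The table's nearest face is 150 mm from the I-beam's −y face.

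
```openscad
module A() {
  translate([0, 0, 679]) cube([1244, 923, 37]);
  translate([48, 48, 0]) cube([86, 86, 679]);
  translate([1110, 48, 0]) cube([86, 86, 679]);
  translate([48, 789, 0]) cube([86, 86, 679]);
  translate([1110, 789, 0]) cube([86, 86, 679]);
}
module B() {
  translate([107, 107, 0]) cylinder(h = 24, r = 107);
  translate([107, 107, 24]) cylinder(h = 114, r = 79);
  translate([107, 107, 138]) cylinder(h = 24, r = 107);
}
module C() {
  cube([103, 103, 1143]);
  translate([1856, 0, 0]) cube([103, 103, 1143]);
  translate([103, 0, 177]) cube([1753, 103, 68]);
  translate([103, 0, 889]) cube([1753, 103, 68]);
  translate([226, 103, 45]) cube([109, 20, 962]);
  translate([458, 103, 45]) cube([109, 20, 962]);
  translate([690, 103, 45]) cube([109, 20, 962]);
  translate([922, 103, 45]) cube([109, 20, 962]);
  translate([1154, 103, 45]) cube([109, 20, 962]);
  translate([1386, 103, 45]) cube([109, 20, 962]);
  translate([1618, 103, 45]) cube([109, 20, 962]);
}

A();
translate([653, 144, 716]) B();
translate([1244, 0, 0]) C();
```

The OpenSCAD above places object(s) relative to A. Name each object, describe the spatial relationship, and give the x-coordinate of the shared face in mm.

The table's +x face and the fence section's −x face are both at x = 1244 mm.

A is a table. B is a spool. C is a fence section. The spool is on top of the table. The fence section is against the table's +x side, with their −y faces flush. The x-coordinate of the shared face is 1244 mm.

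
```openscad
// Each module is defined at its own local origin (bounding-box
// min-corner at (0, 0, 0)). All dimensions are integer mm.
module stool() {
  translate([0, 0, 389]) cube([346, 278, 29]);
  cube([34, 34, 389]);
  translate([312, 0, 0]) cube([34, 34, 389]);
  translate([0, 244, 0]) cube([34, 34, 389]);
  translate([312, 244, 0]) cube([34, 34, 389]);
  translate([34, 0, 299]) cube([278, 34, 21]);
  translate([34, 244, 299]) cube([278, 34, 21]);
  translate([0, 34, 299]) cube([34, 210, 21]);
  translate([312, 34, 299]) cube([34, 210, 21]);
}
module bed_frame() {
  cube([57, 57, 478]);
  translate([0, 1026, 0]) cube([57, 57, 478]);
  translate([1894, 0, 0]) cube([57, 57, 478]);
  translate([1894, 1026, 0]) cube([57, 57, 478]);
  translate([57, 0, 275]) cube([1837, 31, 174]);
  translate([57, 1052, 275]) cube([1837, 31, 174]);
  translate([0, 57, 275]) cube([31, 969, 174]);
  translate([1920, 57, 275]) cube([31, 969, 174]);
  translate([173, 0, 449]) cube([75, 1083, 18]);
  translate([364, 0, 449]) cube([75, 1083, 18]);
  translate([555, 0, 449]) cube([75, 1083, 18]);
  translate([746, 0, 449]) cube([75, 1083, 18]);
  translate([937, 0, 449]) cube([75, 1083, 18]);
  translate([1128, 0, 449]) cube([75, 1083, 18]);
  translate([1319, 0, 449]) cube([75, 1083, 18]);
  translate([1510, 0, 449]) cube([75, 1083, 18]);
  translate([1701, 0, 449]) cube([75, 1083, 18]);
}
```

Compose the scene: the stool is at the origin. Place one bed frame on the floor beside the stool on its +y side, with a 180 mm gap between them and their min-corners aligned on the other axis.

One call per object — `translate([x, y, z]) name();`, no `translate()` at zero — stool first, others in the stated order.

stool();
translate([0, 458, 0]) bed_frame();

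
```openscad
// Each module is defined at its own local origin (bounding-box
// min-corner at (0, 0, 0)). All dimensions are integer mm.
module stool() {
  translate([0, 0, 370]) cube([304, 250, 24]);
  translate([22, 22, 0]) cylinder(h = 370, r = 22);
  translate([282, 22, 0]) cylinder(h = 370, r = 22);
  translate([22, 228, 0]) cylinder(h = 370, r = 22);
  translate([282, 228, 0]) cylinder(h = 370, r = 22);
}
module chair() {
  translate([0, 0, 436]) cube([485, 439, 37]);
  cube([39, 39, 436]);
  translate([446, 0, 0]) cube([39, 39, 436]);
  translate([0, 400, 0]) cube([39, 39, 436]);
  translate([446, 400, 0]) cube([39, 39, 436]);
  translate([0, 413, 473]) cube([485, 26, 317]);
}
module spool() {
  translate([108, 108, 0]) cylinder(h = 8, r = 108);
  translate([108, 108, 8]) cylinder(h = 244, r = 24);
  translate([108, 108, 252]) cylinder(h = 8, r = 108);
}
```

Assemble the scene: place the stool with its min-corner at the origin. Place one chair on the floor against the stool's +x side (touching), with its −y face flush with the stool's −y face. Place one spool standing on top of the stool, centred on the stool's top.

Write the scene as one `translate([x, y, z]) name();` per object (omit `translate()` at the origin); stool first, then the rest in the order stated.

stool();
translate([304, 0, 0]) chair();
translate([44, 17, 394]) spool();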